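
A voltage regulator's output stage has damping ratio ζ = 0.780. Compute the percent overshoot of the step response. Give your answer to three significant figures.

%OS ≈ 1.99%

For an underdamped second-order system, %OS = 100·exp(−πζ/√(1−ζ²)).
πζ/√(1−ζ²) = π·0.780/√(1−0.608) = 3.916, so %OS = 100·e^(−3.916) = 1.99%.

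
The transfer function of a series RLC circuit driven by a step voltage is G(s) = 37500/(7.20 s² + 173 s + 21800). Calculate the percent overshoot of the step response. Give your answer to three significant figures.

%OS ≈ 49.5%

Dividing through by 7.20: denominator becomes s² + 24.03 s + 3028.
So ω_n = √3028 = 55.0 rad/s and ζ = 24.03/(2·55.0) = 0.218.
%OS = 100·exp(−πζ/√(1−ζ²)) = 49.5%.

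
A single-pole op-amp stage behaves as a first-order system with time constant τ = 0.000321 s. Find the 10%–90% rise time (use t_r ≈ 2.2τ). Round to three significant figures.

t_r ≈ 2.2τ = 0.000706 s.

t_r ≈ 0.000706 s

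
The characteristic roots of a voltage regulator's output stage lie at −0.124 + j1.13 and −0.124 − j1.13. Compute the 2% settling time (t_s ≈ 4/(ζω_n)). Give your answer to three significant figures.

t_s ≈ 32.3 s

For poles at −σ ± jω_d, ζω_n = σ = 0.124, so t_s ≈ 4/σ = 32.3 s.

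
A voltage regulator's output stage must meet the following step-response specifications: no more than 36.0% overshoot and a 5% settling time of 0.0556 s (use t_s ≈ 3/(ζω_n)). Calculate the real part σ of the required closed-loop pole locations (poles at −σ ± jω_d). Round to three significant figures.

σ ≈ 54.0

The settling-time spec alone fixes σ = ζω_n = 3/t_s = 3/0.0556 = 54.0.
(Overshoot then fixes ζ = 0.309 and hence ω_d = σ·√(1−ζ²)/ζ = 166 rad/s.)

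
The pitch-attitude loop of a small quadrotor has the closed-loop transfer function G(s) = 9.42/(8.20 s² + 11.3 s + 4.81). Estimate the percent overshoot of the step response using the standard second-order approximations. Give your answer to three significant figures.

Dividing through by 8.20: denominator becomes s² + 1.378 s + 0.5866.
So ω_n = √0.5866 = 0.766 rad/s and ζ = 1.378/(2·0.766) = 0.900.
%OS = 100 e^{−πζ/√(1−ζ²)} with ζ = 0.900 gives 0.154%.

%OS ≈ 0.154%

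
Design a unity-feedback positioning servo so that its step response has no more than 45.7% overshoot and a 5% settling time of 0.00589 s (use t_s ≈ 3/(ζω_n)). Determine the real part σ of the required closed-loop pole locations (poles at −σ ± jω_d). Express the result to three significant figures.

The settling-time spec alone fixes σ = ζω_n = 3/t_s = 3/0.00589 = 509.
(Overshoot then fixes ζ = 0.242 and hence ω_d = σ·√(1−ζ²)/ζ = 2040 rad/s.)

σ ≈ 509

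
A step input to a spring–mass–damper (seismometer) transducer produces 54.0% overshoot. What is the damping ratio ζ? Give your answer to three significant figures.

ζ ≈ 0.192

From %OS = 100·exp(−πζ/√(1−ζ²)), invert to get ζ = −ln(OS)/√(π² + ln²(OS)) with OS = 0.540.
−ln 0.540 = 0.6162, so ζ = 0.6162/√(π² + 0.3797) = 0.192.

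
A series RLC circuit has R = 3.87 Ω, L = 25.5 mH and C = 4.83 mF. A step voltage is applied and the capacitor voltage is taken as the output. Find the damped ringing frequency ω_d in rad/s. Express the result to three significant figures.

ω_d ≈ 48.6 rad/s

For a series RLC circuit (capacitor voltage as output), ω_n = 1/√(LC) = 1/√(25.5 mH · 4.83 mF) = 90.1 rad/s.
ζ = (R/2)·√(C/L) = (3.87/2)·√(4.83 mF/25.5 mH) = 0.842.
The damped frequency ω_d = ω_n√(1−ζ²) = 48.6 rad/s.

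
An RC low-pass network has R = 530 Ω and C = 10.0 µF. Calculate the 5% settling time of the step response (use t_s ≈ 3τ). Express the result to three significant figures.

t_s ≈ 0.0159 s

τ = RC = 530 × 10.0 µF = 0.00530 s.
t_s ≈ 3τ = 0.0159 s.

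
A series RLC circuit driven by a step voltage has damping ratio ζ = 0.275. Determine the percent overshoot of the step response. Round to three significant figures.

%OS ≈ 40.7%

For an underdamped second-order system, %OS = 100·exp(−πζ/√(1−ζ²)).
πζ/√(1−ζ²) = π·0.275/√(1−0.0756) = 0.8986, so %OS = 100·e^(−0.8986) = 40.7%.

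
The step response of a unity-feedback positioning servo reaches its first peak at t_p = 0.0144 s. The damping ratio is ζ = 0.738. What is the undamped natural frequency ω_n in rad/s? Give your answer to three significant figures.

Peak time t_p = π/ω_d, so ω_d = π/t_p = π/0.0144 = 218 rad/s.
ω_n = ω_d/√(1−ζ²) = 218/√0.455 = 323 rad/s.

ω_n ≈ 323 rad/s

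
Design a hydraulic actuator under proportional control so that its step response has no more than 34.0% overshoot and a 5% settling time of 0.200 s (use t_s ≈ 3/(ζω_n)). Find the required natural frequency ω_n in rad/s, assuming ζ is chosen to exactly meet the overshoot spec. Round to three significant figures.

ω_n ≈ 46.2 rad/s

ζ = −ln(OS)/√(π² + (ln OS)²). With OS = 0.340, ln OS = −1.079 and ζ = 1.079/3.322 = 0.325.
Then ω_n = 3/(ζ t_s) = 3/(0.325 × 0.200) = 46.2 rad/s.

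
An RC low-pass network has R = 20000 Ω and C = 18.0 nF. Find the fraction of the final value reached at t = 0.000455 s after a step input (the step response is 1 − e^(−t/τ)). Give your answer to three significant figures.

y/y_∞ ≈ 0.717

τ = RC = 20000 × 18.0 nF = 0.000360 s.
y(t)/y_∞ = 1 − e^(−t/τ) = 1 − e^(−0.000455/0.000360) = 1 − e^(−1.26) = 0.717.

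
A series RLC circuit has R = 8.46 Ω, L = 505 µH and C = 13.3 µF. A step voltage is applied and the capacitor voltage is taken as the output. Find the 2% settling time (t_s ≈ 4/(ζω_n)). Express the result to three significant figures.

t_s ≈ 0.000478 s

For a series RLC circuit (capacitor voltage as output), ω_n = 1/√(LC) = 1/√(505 µH · 13.3 µF) = 12200 rad/s.
ζ = (R/2)·√(C/L) = (8.46/2)·√(13.3 µF/505 µH) = 0.686.
t_s ≈ 4/(ζω_n) = 0.000478 s.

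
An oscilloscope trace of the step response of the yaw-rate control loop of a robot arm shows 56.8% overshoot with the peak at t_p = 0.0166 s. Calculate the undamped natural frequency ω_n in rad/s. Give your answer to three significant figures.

From the overshoot, ζ = −ln(OS)/√(π²+ln²(OS)) = 0.177.
From t_p = π/ω_d, ω_d = π/0.0166 = 189 rad/s, so ω_n = ω_d/√(1−ζ²) = 192 rad/s.

ω_n ≈ 192 rad/s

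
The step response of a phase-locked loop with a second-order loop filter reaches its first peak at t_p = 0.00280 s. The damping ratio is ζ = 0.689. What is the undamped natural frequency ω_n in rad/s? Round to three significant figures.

Peak time t_p = π/ω_d, so ω_d = π/t_p = π/0.00280 = 1120 rad/s.
ω_n = ω_d/√(1−ζ²) = 1120/√0.525 = 1550 rad/s.

ω_n ≈ 1550 rad/s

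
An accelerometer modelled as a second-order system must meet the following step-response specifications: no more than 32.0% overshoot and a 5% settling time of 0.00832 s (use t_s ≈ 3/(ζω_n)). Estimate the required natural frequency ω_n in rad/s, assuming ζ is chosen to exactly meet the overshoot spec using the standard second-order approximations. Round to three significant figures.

Inverting the overshoot relation: ζ = |ln 0.320|/√(π² + ln²0.320) = 0.341.
From t_s ≈ 3/(ζω_n): ω_n = 3/(ζ·t_s) = 3/(0.341·0.00832) = 1060 rad/s.

ω_n ≈ 1060 rad/s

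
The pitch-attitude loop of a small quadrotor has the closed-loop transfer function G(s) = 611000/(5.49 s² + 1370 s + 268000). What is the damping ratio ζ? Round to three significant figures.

ζ ≈ 0.565

Dividing through by 5.49: denominator becomes s² + 249.5 s + 48820.
So ω_n = √48820 = 221 rad/s and ζ = 249.5/(2·221) = 0.565.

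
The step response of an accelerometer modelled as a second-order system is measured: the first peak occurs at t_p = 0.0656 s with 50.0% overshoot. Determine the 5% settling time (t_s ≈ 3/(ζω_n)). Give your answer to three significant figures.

t_s ≈ 0.284 s

From the overshoot, ζ = −ln(OS)/√(π²+ln²(OS)) = 0.215.
From t_p = π/ω_d, ω_d = π/0.0656 = 47.9 rad/s, so ω_n = ω_d/√(1−ζ²) = 49.0 rad/s.
t_s ≈ 3/(ζω_n) = 3/(0.215·49.0) = 0.284 s.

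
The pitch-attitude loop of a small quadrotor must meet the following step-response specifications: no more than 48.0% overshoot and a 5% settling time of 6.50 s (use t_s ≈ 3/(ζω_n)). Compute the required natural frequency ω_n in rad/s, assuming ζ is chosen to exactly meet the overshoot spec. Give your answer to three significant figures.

ζ = −ln(OS)/√(π² + (ln OS)²). With OS = 0.480, ln OS = −0.7340 and ζ = 0.7340/3.226 = 0.228.
Then ω_n = 3/(ζ t_s) = 3/(0.228 × 6.50) = 2.03 rad/s.

ω_n ≈ 2.03 rad/s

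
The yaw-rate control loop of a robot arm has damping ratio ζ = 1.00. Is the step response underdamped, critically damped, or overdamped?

critically damped

Since ζ = 1, the system is critically damped.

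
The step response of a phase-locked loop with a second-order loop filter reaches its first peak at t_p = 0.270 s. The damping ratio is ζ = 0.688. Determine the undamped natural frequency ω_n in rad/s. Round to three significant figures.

ω_n ≈ 16.0 rad/s

Peak time t_p = π/ω_d, so ω_d = π/t_p = π/0.270 = 11.6 rad/s.
ω_n = ω_d/√(1−ζ²) = 11.6/√0.527 = 16.0 rad/s.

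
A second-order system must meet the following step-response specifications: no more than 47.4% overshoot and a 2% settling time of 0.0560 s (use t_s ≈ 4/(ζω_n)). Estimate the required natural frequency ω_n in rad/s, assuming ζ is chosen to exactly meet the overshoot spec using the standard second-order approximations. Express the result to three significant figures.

Inverting the overshoot relation: ζ = |ln 0.474|/√(π² + ln²0.474) = 0.231.
Then ω_n = 4/(ζ t_s) = 4/(0.231 × 0.0560) = 309 rad/s.

ω_n ≈ 309 rad/s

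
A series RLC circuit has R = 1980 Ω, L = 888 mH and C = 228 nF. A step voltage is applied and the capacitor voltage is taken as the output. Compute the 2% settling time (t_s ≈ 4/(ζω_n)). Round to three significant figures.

For a series RLC circuit (capacitor voltage as output), ω_n = 1/√(LC) = 1/√(888 mH · 228 nF) = 2220 rad/s.
ζ = (R/2)·√(C/L) = (1980/2)·√(228 nF/888 mH) = 0.502.
t_s ≈ 4/(ζω_n) = 0.00359 s.

t_s ≈ 0.00359 s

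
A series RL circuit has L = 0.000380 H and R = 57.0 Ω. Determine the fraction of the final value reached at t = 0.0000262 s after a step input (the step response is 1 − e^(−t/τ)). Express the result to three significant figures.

τ = L/R = 0.000380/57.0 = 0.00000667 s.
y(t)/y_∞ = 1 − e^(−t/τ) = 1 − e^(−0.0000262/0.00000667) = 1 − e^(−3.93) = 0.980.

y/y_∞ ≈ 0.980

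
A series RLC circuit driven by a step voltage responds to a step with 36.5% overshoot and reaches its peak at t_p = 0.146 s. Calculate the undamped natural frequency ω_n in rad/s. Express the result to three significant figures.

ω_n ≈ 22.6 rad/s

From the overshoot, ζ = −ln(OS)/√(π²+ln²(OS)) = 0.305.
From t_p = π/ω_d, ω_d = π/0.146 = 21.5 rad/s, so ω_n = ω_d/√(1−ζ²) = 22.6 rad/s.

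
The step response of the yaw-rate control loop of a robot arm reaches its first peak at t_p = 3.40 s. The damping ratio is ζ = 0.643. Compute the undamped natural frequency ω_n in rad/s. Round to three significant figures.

ω_n ≈ 1.21 rad/s

Peak time t_p = π/ω_d, so ω_d = π/t_p = π/3.40 = 0.924 rad/s.
ω_n = ω_d/√(1−ζ²) = 0.924/√0.587 = 1.21 rad/s.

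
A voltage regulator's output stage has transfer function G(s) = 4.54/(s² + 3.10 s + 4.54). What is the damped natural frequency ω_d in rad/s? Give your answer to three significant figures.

ω_d ≈ 1.46 rad/s

Comparing the denominator to s² + 2ζω_n s + ω_n²: ω_n = √4.54 = 2.13 rad/s, and 2ζω_n = 3.10 so ζ = 3.10/(2·2.13) = 0.727.
ω_d = 2.13·√(1 − 0.727²) = 1.46 rad/s.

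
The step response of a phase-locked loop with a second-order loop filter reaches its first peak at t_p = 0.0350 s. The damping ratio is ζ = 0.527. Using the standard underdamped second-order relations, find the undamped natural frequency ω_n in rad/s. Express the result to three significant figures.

Peak time t_p = π/ω_d, so ω_d = π/t_p = π/0.0350 = 89.8 rad/s.
ω_n = ω_d/√(1−ζ²) = 89.8/√0.722 = 106 rad/s.

ω_n ≈ 106 rad/s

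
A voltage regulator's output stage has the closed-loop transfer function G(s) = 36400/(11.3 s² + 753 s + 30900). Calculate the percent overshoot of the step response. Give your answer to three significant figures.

Dividing through by 11.3: denominator becomes s² + 66.64 s + 2735.
So ω_n = √2735 = 52.3 rad/s and ζ = 66.64/(2·52.3) = 0.637.
%OS = 100·exp(−πζ/√(1−ζ²)) = 7.45%.

%OS ≈ 7.45%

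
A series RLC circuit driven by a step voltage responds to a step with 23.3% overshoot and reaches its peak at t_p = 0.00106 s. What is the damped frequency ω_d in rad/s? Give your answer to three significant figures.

ω_d ≈ 2960 rad/s

t_p = π/ω_d, so ω_d = π/0.00106 = 2960 rad/s.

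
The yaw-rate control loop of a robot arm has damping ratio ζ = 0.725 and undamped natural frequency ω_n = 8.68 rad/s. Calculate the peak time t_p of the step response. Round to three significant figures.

t_p ≈ 0.525 s

The damped frequency is ω_d = ω_n√(1−ζ²) = 8.68·√(1−0.526) = 5.98 rad/s.
Peak time t_p = π/ω_d = π/5.98 = 0.525 s.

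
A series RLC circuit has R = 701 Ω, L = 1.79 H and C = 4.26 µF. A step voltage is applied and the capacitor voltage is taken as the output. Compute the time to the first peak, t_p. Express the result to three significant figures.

For a series RLC circuit (capacitor voltage as output), ω_n = 1/√(LC) = 1/√(1.79 H · 4.26 µF) = 362 rad/s.
ζ = (R/2)·√(C/L) = (701/2)·√(4.26 µF/1.79 H) = 0.541.
ω_d = 362·√(1 − 0.541²) = 305 rad/s. t_p = π/ω_d = 0.0103 s.

t_p ≈ 0.0103 s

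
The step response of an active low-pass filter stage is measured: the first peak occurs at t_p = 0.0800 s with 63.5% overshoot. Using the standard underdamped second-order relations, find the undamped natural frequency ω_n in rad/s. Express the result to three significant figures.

From the overshoot, ζ = −ln(OS)/√(π²+ln²(OS)) = 0.143.
t_p = π/ω_d ⇒ ω_d = 39.3 rad/s; then ω_n = ω_d/√(1−ζ²) = 39.7 rad/s.

ω_n ≈ 39.7 rad/s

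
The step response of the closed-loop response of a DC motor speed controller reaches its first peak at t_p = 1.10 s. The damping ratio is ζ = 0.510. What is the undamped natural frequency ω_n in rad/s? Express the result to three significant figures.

ω_n ≈ 3.32 rad/s

Peak time t_p = π/ω_d, so ω_d = π/t_p = π/1.10 = 2.86 rad/s.
ω_n = ω_d/√(1−ζ²) = 2.86/√0.740 = 3.32 rad/s.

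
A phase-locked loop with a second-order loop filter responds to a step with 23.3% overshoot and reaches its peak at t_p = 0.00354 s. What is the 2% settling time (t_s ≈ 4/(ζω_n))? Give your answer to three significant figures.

From the overshoot, ζ = −ln(OS)/√(π²+ln²(OS)) = 0.421.
t_p = π/ω_d ⇒ ω_d = 887 rad/s; then ω_n = ω_d/√(1−ζ²) = 978 rad/s.
t_s ≈ 4/(ζω_n) = 4/(0.421·978) = 0.00972 s.

t_s ≈ 0.00972 s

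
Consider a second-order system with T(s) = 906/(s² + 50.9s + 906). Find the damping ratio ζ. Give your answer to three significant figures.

ζ ≈ 0.846

ω_n = √906 = 30.1 rad/s; ζ = 50.9/(2·30.1) = 0.846.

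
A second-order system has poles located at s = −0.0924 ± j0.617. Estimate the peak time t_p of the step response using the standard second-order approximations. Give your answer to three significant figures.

t_p ≈ 5.09 s

t_p = π/ω_d with ω_d = 0.617 (the imaginary part), so t_p = 5.09 s.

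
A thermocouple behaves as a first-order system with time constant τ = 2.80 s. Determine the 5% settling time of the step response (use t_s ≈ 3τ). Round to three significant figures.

t_s ≈ 8.40 s

t_s ≈ 3τ = 8.40 s.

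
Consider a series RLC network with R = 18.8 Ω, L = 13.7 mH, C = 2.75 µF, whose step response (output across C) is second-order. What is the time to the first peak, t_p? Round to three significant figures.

For a series RLC circuit (capacitor voltage as output), ω_n = 1/√(LC) = 1/√(13.7 mH · 2.75 µF) = 5150 rad/s.
ζ = (R/2)·√(C/L) = (18.8/2)·√(2.75 µF/13.7 mH) = 0.133.
ω_d = 5150·√(1 − 0.133²) = 5110 rad/s. t_p = π/ω_d = 0.000615 s.

t_p ≈ 0.000615 s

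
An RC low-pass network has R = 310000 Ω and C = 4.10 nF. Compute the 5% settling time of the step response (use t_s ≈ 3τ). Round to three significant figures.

τ = RC = 310000 × 4.10 nF = 0.00127 s.
t_s ≈ 3τ = 0.00381 s.

t_s ≈ 0.00381 s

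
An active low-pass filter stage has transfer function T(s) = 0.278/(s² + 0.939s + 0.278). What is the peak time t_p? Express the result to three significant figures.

ω_n = √0.278 = 0.527 rad/s; ζ = 0.939/(2·0.527) = 0.890.
ω_d = ω_n√(1−ζ²) = 0.240 rad/s. Then t_p = π/ω_d = 13.1 s.

t_p ≈ 13.1 s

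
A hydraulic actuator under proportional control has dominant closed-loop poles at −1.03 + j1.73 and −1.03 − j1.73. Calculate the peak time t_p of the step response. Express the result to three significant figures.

t_p ≈ 1.82 s

t_p = π/ω_d with ω_d = 1.73 (the imaginary part), so t_p = 1.82 s.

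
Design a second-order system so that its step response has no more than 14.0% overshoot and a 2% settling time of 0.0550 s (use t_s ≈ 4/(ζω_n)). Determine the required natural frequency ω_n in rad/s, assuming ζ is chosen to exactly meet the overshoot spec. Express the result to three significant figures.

Inverting the overshoot relation: ζ = |ln 0.140|/√(π² + ln²0.140) = 0.531.
Then ω_n = 4/(ζ t_s) = 4/(0.531 × 0.0550) = 137 rad/s.

ω_n ≈ 137 rad/s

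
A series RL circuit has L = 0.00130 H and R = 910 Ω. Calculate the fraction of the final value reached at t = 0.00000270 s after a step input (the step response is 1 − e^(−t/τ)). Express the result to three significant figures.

y/y_∞ ≈ 0.849

τ = L/R = 0.00130/910 = 0.00000143 s.
y(t)/y_∞ = 1 − e^(−t/τ) = 1 − e^(−0.00000270/0.00000143) = 1 − e^(−1.89) = 0.849.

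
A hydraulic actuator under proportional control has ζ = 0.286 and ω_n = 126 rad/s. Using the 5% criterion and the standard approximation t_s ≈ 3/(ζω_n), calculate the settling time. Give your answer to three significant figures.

t_s ≈ 0.0833 s

t_s ≈ 3/(ζω_n) = 3/(0.286 × 126) = 0.0833 s.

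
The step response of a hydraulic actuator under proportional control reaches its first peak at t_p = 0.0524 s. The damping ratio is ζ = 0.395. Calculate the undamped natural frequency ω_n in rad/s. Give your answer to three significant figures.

Peak time t_p = π/ω_d, so ω_d = π/t_p = π/0.0524 = 60.0 rad/s.
ω_n = ω_d/√(1−ζ²) = 60.0/√0.844 = 65.3 rad/s.

ω_n ≈ 65.3 rad/s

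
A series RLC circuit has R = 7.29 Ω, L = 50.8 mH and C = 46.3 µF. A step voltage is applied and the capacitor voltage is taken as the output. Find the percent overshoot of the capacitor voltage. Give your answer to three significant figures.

For a series RLC circuit (capacitor voltage as output), ω_n = 1/√(LC) = 1/√(50.8 mH · 46.3 µF) = 652 rad/s.
ζ = (R/2)·√(C/L) = (7.29/2)·√(46.3 µF/50.8 mH) = 0.110.
%OS = 100 e^{−πζ/√(1−ζ²)} with ζ = 0.110 gives 70.6%.

%OS ≈ 70.6%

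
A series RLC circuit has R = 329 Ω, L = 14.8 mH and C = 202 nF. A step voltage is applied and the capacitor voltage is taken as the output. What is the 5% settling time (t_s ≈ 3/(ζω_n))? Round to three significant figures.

For a series RLC circuit (capacitor voltage as output), ω_n = 1/√(LC) = 1/√(14.8 mH · 202 nF) = 18300 rad/s.
ζ = (R/2)·√(C/L) = (329/2)·√(202 nF/14.8 mH) = 0.608.
t_s ≈ 3/(ζω_n) = 0.000270 s.

t_s ≈ 0.000270 s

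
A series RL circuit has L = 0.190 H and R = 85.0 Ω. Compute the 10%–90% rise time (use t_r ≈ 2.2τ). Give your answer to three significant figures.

t_r ≈ 0.00492 s

τ = L/R = 0.190/85.0 = 0.00224 s.
t_r ≈ 2.2τ = 0.00492 s.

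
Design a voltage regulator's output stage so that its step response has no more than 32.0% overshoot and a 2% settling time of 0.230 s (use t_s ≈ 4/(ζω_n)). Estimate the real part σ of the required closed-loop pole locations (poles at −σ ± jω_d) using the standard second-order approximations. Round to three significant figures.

σ ≈ 17.4

The settling-time spec alone fixes σ = ζω_n = 4/t_s = 4/0.230 = 17.4.
(Overshoot then fixes ζ = 0.341 and hence ω_d = σ·√(1−ζ²)/ζ = 48.0 rad/s.)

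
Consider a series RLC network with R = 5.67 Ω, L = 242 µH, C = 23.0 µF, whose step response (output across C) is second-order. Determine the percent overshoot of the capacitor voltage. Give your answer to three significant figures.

For a series RLC circuit (capacitor voltage as output), ω_n = 1/√(LC) = 1/√(242 µH · 23.0 µF) = 13400 rad/s.
ζ = (R/2)·√(C/L) = (5.67/2)·√(23.0 µF/242 µH) = 0.874.
%OS = 100 e^{−πζ/√(1−ζ²)} with ζ = 0.874 gives 0.352%.

%OS ≈ 0.352%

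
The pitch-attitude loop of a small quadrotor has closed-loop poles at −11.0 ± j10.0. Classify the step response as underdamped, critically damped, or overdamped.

Since the poles form a complex-conjugate pair with nonzero imaginary part, the response is underdamped.

underdamped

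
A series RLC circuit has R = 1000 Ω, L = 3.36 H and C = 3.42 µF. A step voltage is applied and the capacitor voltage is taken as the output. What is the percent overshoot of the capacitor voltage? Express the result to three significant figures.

%OS ≈ 16.0%

For a series RLC circuit (capacitor voltage as output), ω_n = 1/√(LC) = 1/√(3.36 H · 3.42 µF) = 295 rad/s.
ζ = (R/2)·√(C/L) = (1000/2)·√(3.42 µF/3.36 H) = 0.504.
%OS = 100·exp(−πζ/√(1−ζ²)) = 16.0%.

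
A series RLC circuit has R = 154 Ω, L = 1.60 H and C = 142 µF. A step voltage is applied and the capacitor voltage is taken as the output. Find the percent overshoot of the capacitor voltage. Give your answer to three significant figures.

%OS ≈ 3.65%

For a series RLC circuit (capacitor voltage as output), ω_n = 1/√(LC) = 1/√(1.60 H · 142 µF) = 66.3 rad/s.
ζ = (R/2)·√(C/L) = (154/2)·√(142 µF/1.60 H) = 0.725.
Overshoot: exp(−π·0.725/√(1−0.725²)) = 0.0365, i.e. 3.65%.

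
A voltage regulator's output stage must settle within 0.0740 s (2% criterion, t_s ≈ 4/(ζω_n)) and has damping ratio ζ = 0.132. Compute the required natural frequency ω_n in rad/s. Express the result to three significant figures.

Rearranging t_s ≈ 4/(ζω_n) gives ω_n = 4/(ζ·t_s) = 4/(0.132 × 0.0740) = 410 rad/s.

ω_n ≈ 410 rad/s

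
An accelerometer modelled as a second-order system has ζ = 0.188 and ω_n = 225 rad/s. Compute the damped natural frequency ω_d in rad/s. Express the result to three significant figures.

ω_d = ω_n√(1−ζ²) = 225·√0.965 = 221 rad/s.

ω_d ≈ 221 rad/s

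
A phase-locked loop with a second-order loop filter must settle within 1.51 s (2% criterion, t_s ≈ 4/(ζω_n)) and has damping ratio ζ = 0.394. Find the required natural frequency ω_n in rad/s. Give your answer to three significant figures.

Rearranging t_s ≈ 4/(ζω_n) gives ω_n = 4/(ζ·t_s) = 4/(0.394 × 1.51) = 6.72 rad/s.

ω_n ≈ 6.72 rad/s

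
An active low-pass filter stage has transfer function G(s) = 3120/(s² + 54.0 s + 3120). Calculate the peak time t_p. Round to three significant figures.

t_p ≈ 0.0642 s

ω_n = √3120 = 55.9 rad/s; ζ = 54.0/(2·55.9) = 0.483.
ω_d = 55.9·√(1 − 0.483²) = 48.9 rad/s. Then t_p = π/ω_d = 0.0642 s.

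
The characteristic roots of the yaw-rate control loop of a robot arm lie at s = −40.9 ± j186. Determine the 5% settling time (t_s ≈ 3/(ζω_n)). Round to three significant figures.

t_s ≈ 0.0733 s

For poles at −σ ± jω_d, ζω_n = σ = 40.9, so t_s ≈ 3/σ = 0.0733 s.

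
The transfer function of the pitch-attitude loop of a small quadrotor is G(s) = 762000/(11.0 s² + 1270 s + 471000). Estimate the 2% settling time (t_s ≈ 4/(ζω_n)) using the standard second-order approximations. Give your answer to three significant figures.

Dividing through by 11.0: denominator becomes s² + 115.5 s + 42820.
So ω_n = √42820 = 207 rad/s and ζ = 115.5/(2·207) = 0.279.
t_s ≈ 4/(ζω_n) = 0.0693 s.

t_s ≈ 0.0693 s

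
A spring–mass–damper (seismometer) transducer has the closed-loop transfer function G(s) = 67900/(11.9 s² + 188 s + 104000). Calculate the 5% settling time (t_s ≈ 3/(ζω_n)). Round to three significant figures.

Dividing through by 11.9: denominator becomes s² + 15.80 s + 8739.
So ω_n = √8739 = 93.5 rad/s and ζ = 15.80/(2·93.5) = 0.0845.
t_s ≈ 3/(ζω_n) = 0.380 s.

t_s ≈ 0.380 s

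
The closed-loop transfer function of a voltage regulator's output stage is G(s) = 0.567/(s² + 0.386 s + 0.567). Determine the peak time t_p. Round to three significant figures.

Comparing the denominator to s² + 2ζω_n s + ω_n²: ω_n = √0.567 = 0.753 rad/s, and 2ζω_n = 0.386 so ζ = 0.386/(2·0.753) = 0.256.
ω_d = ω_n√(1−ζ²) = 0.728 rad/s. Then t_p = π/ω_d = 4.32 s.

t_p ≈ 4.32 s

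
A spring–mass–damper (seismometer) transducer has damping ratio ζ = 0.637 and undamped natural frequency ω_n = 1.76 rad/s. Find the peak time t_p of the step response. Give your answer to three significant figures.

The damped frequency is ω_d = ω_n√(1−ζ²) = 1.76·√(1−0.406) = 1.36 rad/s.
Peak time t_p = π/ω_d = π/1.36 = 2.32 s.

t_p ≈ 2.32 s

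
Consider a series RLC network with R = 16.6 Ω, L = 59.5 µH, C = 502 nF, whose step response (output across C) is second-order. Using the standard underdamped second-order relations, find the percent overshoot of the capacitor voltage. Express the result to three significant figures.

For a series RLC circuit (capacitor voltage as output), ω_n = 1/√(LC) = 1/√(59.5 µH · 502 nF) = 183000 rad/s.
ζ = (R/2)·√(C/L) = (16.6/2)·√(502 nF/59.5 µH) = 0.762.
%OS = 100 e^{−πζ/√(1−ζ²)} with ζ = 0.762 gives 2.47%.

%OS ≈ 2.47%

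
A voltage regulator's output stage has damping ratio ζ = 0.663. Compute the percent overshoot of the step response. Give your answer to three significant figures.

%OS ≈ 6.19%

For an underdamped second-order system, %OS = 100·exp(−πζ/√(1−ζ²)).
πζ/√(1−ζ²) = π·0.663/√(1−0.440) = 2.782, so %OS = 100·e^(−2.782) = 6.19%.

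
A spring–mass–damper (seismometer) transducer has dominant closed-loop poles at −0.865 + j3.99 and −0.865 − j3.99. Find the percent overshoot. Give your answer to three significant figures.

%OS ≈ 50.6%

|pole| = ω_n = √(0.865² + 3.99²) = 4.08 rad/s; ζ = cos θ = σ/ω_n = 0.212.
Overshoot: exp(−π·0.212/√(1−0.212²)) = 0.506, i.e. 50.6%.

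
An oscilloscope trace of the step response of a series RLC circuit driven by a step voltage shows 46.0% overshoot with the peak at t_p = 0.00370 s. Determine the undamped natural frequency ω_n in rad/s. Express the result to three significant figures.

The overshoot fixes ζ = −ln(OS)/√(π²+ln²(OS)) = 0.240.
From t_p = π/ω_d, ω_d = π/0.00370 = 849 rad/s, so ω_n = ω_d/√(1−ζ²) = 875 rad/s.

ω_n ≈ 875 rad/s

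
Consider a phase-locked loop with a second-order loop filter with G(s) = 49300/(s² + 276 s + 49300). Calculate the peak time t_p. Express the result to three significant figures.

t_p ≈ 0.0181 s

Comparing the denominator to s² + 2ζω_n s + ω_n²: ω_n = √49300 = 222 rad/s, and 2ζω_n = 276 so ζ = 276/(2·222) = 0.622.
ω_d = ω_n√(1−ζ²) = 174 rad/s. Then t_p = π/ω_d = 0.0181 s.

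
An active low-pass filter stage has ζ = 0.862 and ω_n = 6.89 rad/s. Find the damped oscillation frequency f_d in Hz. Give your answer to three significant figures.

ω_d = ω_n√(1−ζ²) = 6.89·√0.257 = 3.49 rad/s.
f_d = ω_d/(2π) = 0.556 Hz.

f_d ≈ 0.556 Hz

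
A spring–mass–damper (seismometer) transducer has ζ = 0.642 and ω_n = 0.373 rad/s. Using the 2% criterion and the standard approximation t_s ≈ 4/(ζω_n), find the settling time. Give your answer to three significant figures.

t_s ≈ 4/(ζω_n) = 4/(0.642 × 0.373) = 16.7 s.

t_s ≈ 16.7 s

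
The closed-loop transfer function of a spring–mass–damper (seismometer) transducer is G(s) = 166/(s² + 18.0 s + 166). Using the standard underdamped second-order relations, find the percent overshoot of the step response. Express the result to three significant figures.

%OS ≈ 4.66%

Comparing the denominator to s² + 2ζω_n s + ω_n²: ω_n = √166 = 12.9 rad/s, and 2ζω_n = 18.0 so ζ = 18.0/(2·12.9) = 0.699.
%OS = 100·exp(−πζ/√(1−ζ²)) = 4.66%.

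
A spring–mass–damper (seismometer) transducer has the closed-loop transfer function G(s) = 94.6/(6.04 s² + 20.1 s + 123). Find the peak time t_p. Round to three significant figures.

t_p ≈ 0.749 s

Dividing through by 6.04: denominator becomes s² + 3.328 s + 20.36.
So ω_n = √20.36 = 4.51 rad/s and ζ = 3.328/(2·4.51) = 0.369.
The damped frequency ω_d = ω_n√(1−ζ²) = 4.19 rad/s. t_p = π/ω_d = 0.749 s.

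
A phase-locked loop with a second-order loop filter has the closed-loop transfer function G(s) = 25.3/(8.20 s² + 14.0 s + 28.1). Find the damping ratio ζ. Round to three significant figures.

Dividing through by 8.20: denominator becomes s² + 1.707 s + 3.427.
So ω_n = √3.427 = 1.85 rad/s and ζ = 1.707/(2·1.85) = 0.461.

ζ ≈ 0.461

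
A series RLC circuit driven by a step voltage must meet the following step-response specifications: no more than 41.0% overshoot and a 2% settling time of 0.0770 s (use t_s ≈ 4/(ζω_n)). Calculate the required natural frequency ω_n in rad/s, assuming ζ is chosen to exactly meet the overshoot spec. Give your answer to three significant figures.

From %OS = 100·exp(−πζ/√(1−ζ²)), invert to get ζ = −ln(OS)/√(π² + ln²(OS)) with OS = 0.410.
−ln 0.410 = 0.8916, so ζ = 0.8916/√(π² + 0.7949) = 0.273.
Then ω_n = 4/(ζ t_s) = 4/(0.273 × 0.0770) = 190 rad/s.

ω_n ≈ 190 rad/s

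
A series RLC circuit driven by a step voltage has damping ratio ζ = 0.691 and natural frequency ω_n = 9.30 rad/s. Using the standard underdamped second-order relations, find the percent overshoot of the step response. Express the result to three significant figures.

%OS ≈ 4.96%

For an underdamped second-order system, %OS = 100·exp(−πζ/√(1−ζ²)).
πζ/√(1−ζ²) = π·0.691/√(1−0.477) = 3.003, so %OS = 100·e^(−3.003) = 4.96%.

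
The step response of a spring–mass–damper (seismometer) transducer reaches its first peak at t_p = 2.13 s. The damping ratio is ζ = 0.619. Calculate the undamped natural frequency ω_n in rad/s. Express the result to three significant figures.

Peak time t_p = π/ω_d, so ω_d = π/t_p = π/2.13 = 1.47 rad/s.
ω_n = ω_d/√(1−ζ²) = 1.47/√0.617 = 1.88 rad/s.

ω_n ≈ 1.88 rad/s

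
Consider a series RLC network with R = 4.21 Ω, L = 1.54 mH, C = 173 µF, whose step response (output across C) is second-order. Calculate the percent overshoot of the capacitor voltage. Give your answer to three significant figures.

%OS ≈ 4.38%

For a series RLC circuit (capacitor voltage as output), ω_n = 1/√(LC) = 1/√(1.54 mH · 173 µF) = 1940 rad/s.
ζ = (R/2)·√(C/L) = (4.21/2)·√(173 µF/1.54 mH) = 0.706.
%OS = 100·exp(−πζ/√(1−ζ²)) = 4.38%.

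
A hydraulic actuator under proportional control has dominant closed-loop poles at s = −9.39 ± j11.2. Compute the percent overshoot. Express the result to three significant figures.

%OS ≈ 7.18%

With σ = 9.39, ω_d = 11.2: ω_n = √(σ²+ω_d²) = 14.6 rad/s, ζ = σ/ω_n = 0.642.
%OS = 100·exp(−πζ/√(1−ζ²)) = 7.18%.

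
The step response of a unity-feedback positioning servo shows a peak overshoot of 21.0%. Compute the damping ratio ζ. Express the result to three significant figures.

ζ = −ln(OS)/√(π² + (ln OS)²). With OS = 0.210, ln OS = −1.561 and ζ = 1.561/3.508 = 0.445.

ζ ≈ 0.445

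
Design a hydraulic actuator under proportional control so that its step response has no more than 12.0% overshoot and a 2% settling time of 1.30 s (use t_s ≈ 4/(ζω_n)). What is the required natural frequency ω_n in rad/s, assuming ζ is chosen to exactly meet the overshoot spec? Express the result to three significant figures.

ω_n ≈ 5.50 rad/s

Inverting the overshoot relation: ζ = |ln 0.120|/√(π² + ln²0.120) = 0.559.
Then ω_n = 4/(ζ t_s) = 4/(0.559 × 1.30) = 5.50 rad/s.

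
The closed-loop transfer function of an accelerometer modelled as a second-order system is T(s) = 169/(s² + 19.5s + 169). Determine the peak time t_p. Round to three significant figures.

Comparing the denominator to s² + 2ζω_n s + ω_n²: ω_n = √169 = 13.0 rad/s, and 2ζω_n = 19.5 so ζ = 19.5/(2·13.0) = 0.750.
The damped frequency ω_d = ω_n√(1−ζ²) = 8.60 rad/s. Then t_p = π/ω_d = 0.365 s.

t_p ≈ 0.365 s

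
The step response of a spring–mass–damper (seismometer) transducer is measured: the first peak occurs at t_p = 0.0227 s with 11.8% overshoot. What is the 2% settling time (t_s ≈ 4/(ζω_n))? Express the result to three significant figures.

The overshoot fixes ζ = −ln(OS)/√(π²+ln²(OS)) = 0.562.
t_p = π/ω_d ⇒ ω_d = 138 rad/s; then ω_n = ω_d/√(1−ζ²) = 167 rad/s.
t_s ≈ 4/(ζω_n) = 4/(0.562·167) = 0.0425 s.

t_s ≈ 0.0425 s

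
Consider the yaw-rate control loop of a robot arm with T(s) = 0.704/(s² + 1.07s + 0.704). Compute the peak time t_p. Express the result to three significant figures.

t_p ≈ 4.86 s

Comparing the denominator to s² + 2ζω_n s + ω_n²: ω_n = √0.704 = 0.839 rad/s, and 2ζω_n = 1.07 so ζ = 1.07/(2·0.839) = 0.638.
ω_d = ω_n√(1−ζ²) = 0.646 rad/s. Then t_p = π/ω_d = 4.86 s.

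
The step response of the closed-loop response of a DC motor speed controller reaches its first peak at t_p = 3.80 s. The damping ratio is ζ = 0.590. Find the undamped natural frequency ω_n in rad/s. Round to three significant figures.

Peak time t_p = π/ω_d, so ω_d = π/t_p = π/3.80 = 0.827 rad/s.
ω_n = ω_d/√(1−ζ²) = 0.827/√0.652 = 1.02 rad/s.

ω_n ≈ 1.02 rad/s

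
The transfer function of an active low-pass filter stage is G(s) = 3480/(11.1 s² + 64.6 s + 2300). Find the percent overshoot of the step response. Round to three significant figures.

Dividing through by 11.1: denominator becomes s² + 5.820 s + 207.2.
So ω_n = √207.2 = 14.4 rad/s and ζ = 5.820/(2·14.4) = 0.202.
Overshoot: exp(−π·0.202/√(1−0.202²)) = 0.523, i.e. 52.3%.

%OS ≈ 52.3%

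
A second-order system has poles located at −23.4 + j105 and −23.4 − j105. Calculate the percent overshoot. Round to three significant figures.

%OS ≈ 49.7%

The poles are at −σ ± jω_d with σ = 23.4 and ω_d = 105, so ω_n = √(σ²+ω_d²) = 108 rad/s and ζ = σ/ω_n = 0.218.
%OS = 100·exp(−πζ/√(1−ζ²)) = 49.7%.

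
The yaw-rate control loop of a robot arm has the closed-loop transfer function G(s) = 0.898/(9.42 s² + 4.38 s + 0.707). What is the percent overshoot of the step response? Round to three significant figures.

%OS ≈ 0.648%

Dividing through by 9.42: denominator becomes s² + 0.4650 s + 0.07505.
So ω_n = √0.07505 = 0.274 rad/s and ζ = 0.4650/(2·0.274) = 0.849.
%OS = 100 e^{−πζ/√(1−ζ²)} with ζ = 0.849 gives 0.648%.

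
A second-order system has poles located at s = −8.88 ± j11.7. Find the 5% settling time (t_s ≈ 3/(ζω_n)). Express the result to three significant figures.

t_s ≈ 0.338 s

For poles at −σ ± jω_d, ζω_n = σ = 8.88, so t_s ≈ 3/σ = 0.338 s.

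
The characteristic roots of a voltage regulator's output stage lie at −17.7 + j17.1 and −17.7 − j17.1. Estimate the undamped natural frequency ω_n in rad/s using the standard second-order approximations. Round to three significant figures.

ω_n ≈ 24.6 rad/s

|pole| = ω_n = √(17.7² + 17.1²) = 24.6 rad/s; ζ = cos θ = σ/ω_n = 0.719.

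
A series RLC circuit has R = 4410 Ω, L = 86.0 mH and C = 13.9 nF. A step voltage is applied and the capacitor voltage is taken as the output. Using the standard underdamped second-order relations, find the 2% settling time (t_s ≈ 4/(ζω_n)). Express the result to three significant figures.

t_s ≈ 0.000156 s

For a series RLC circuit (capacitor voltage as output), ω_n = 1/√(LC) = 1/√(86.0 mH · 13.9 nF) = 28900 rad/s.
ζ = (R/2)·√(C/L) = (4410/2)·√(13.9 nF/86.0 mH) = 0.886.
t_s ≈ 4/(ζω_n) = 0.000156 s.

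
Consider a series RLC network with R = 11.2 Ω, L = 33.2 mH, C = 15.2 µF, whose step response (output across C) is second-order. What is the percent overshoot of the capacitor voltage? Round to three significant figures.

For a series RLC circuit (capacitor voltage as output), ω_n = 1/√(LC) = 1/√(33.2 mH · 15.2 µF) = 1410 rad/s.
ζ = (R/2)·√(C/L) = (11.2/2)·√(15.2 µF/33.2 mH) = 0.120.
%OS = 100·exp(−πζ/√(1−ζ²)) = 68.4%.

%OS ≈ 68.4%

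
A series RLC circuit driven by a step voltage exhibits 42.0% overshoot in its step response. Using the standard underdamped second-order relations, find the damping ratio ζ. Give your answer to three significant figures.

Inverting the overshoot relation: ζ = |ln 0.420|/√(π² + ln²0.420) = 0.266.

ζ ≈ 0.266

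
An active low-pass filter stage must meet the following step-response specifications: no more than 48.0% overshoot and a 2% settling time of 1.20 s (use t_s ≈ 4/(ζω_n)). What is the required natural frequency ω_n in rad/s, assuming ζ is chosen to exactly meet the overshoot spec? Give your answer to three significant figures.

Inverting the overshoot relation: ζ = |ln 0.480|/√(π² + ln²0.480) = 0.228.
From t_s ≈ 4/(ζω_n): ω_n = 4/(ζ·t_s) = 4/(0.228·1.20) = 14.7 rad/s.

ω_n ≈ 14.7 rad/s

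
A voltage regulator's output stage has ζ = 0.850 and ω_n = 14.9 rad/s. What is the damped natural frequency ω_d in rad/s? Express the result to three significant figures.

ω_d = ω_n√(1−ζ²) = 14.9·√0.278 = 7.85 rad/s.

ω_d ≈ 7.85 rad/s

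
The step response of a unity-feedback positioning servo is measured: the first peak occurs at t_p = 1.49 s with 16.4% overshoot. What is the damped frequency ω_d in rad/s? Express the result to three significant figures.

t_p = π/ω_d, so ω_d = π/1.49 = 2.11 rad/s.

ω_d ≈ 2.11 rad/s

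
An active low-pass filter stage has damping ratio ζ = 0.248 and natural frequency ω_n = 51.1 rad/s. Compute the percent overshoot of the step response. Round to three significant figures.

For an underdamped second-order system, %OS = 100·exp(−πζ/√(1−ζ²)).
πζ/√(1−ζ²) = π·0.248/√(1−0.0615) = 0.8042, so %OS = 100·e^(−0.8042) = 44.7%.

%OS ≈ 44.7%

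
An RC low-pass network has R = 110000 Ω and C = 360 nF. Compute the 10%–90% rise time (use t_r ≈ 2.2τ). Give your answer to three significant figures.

t_r ≈ 0.0871 s

τ = RC = 110000 × 360 nF = 0.0396 s.
t_r ≈ 2.2τ = 0.0871 s.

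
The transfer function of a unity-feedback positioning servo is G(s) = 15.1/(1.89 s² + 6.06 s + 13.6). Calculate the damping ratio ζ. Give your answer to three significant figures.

ζ ≈ 0.598

Dividing through by 1.89: denominator becomes s² + 3.206 s + 7.196.
So ω_n = √7.196 = 2.68 rad/s and ζ = 3.206/(2·2.68) = 0.598.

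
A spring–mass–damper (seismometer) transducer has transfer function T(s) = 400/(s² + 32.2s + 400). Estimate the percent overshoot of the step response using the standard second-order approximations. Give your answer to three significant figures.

%OS ≈ 1.41%

Matching coefficients with s² + 2ζω_n s + ω_n² gives ω_n² = 400 ⇒ ω_n = 20.0 rad/s, and ζ = 32.2/(2ω_n) = 0.805.
Overshoot: exp(−π·0.805/√(1−0.805²)) = 0.0141, i.e. 1.41%.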